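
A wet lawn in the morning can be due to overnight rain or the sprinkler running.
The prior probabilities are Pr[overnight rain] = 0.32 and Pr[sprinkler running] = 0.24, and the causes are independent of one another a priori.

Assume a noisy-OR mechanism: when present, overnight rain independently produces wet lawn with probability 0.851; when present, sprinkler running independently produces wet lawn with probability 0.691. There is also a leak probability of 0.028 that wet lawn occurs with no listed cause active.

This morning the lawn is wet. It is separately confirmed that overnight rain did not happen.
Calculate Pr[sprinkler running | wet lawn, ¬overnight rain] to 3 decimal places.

Under noisy-OR, P(wet lawn | causes) = 1 − (1−0.028)·∏(1−qᵢ) over the active causes.
Numerator (weight on configurations with sprinkler running): 0.699652×0.24 = 0.167916
Normalizer over all consistent configurations: 0.028×0.76 + 0.699652×0.24 = 0.189196
Posterior = 0.167916 / 0.189196 ≈ 0.888

Pr[sprinkler running | wet lawn, ¬overnight rain] ≈ 0.888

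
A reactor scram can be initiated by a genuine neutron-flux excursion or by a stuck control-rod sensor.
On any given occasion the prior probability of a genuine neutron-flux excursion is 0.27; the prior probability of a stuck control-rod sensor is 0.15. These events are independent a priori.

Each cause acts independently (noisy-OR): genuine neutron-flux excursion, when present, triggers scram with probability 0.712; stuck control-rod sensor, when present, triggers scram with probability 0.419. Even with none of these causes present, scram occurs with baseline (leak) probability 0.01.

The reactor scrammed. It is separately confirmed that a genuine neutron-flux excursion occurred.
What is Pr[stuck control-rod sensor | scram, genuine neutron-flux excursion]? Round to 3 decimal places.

Pr[stuck control-rod sensor | scram, genuine neutron-flux excursion] ≈ 0.171

Under noisy-OR, P(scram | causes) = 1 − (1−0.01)·∏(1−qᵢ) over the active causes.
For the numerator, keep only stuck control-rod sensor=true terms: 0.834345×0.15 = 0.125152
Normalizer over all consistent configurations: 0.71488×0.85 + 0.834345×0.15 = 0.732800
P(stuck control-rod sensor | scram, genuine neutron-flux excursion) = 0.125152/0.732800 ≈ 0.171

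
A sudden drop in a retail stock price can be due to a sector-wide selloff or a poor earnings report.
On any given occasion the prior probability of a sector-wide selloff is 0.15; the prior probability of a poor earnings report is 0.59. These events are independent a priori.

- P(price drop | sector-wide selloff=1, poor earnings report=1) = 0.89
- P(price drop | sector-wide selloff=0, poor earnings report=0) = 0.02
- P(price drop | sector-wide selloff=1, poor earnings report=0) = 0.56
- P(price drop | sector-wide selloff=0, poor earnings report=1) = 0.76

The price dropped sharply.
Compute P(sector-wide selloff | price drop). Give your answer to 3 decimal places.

Weight on sector-wide selloff=true, given the evidence: 0.034440 + 0.078765 = 0.113205
The normalizing constant is 0.02·0.85·0.41 + 0.76·0.85·0.59 + 0.56·0.15·0.41 + 0.89·0.15·0.59 = 0.501315
Posterior = 0.113205 / 0.501315 ≈ 0.226

P(sector-wide selloff | price drop) ≈ 0.226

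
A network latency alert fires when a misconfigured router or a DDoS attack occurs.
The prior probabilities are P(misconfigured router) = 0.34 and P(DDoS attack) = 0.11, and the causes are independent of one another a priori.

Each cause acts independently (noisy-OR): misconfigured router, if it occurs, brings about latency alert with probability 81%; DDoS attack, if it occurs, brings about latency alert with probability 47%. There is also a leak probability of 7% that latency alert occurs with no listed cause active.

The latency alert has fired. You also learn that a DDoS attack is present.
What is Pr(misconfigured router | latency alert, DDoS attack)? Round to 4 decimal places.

Under noisy-OR, P(latency alert | causes) = 1 − (1−0.07)·∏(1−qᵢ) over the active causes.
P(latency alert | DDoS attack) = 0.5071·0.66 + 0.906349·0.34 = 0.334686 + 0.308159 = 0.642845
Restricting to configurations with misconfigured router present: 0.906349·0.34 = 0.308159.
Hence the posterior is 0.308159/0.642845 ≈ 0.4794.

Pr(misconfigured router | latency alert, DDoS attack) ≈ 0.4794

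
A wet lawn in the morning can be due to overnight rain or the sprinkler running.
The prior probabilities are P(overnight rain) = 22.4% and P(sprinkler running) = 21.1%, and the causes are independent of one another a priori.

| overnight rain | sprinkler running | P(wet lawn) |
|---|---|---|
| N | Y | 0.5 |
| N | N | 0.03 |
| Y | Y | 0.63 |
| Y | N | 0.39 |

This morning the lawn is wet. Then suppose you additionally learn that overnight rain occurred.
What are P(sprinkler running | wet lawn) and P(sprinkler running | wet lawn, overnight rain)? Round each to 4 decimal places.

Sum P(wet lawn|·) weighted by the priors over the 4 (overnight rain, sprinkler running) configurations:
  P(wet lawn) = 0.03*0.776*0.789 + 0.5*0.776*0.211 + 0.39*0.224*0.789 + 0.63*0.224*0.211
        = 0.018368 + 0.081868 + 0.068927 + 0.029776 = 0.198939
The terms with sprinkler running present sum to 0.111644, so
  P(sprinkler running | wet lawn) = 0.111644 / 0.198939 ≈ 0.5612

Now condition on the additional information:
Numerator (weight on configurations with sprinkler running): 0.63·0.211 = 0.132930
Normalizer over all consistent configurations: 0.39·0.789 + 0.63·0.211 = 0.440640
P(sprinkler running | wet lawn, overnight rain) = 0.132930/0.440640 ≈ 0.3017

P(sprinkler running | wet lawn) ≈ 0.5612; P(sprinkler running | wet lawn, overnight rain) ≈ 0.3017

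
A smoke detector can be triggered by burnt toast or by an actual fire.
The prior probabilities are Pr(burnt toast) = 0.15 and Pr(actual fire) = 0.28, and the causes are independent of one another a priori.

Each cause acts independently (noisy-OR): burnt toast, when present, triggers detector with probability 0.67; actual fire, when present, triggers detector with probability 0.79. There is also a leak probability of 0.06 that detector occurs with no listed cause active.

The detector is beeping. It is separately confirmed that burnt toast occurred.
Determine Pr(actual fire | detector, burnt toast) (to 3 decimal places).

Under noisy-OR, P(detector | causes) = 1 − (1−0.06)·∏(1−qᵢ) over the active causes.
By total probability over both values of actual fire:
  P(detector | burnt toast) = 0.6898*0.72 + 0.934858*0.28
        = 0.496656 + 0.261760 = 0.758416
The terms with actual fire present sum to 0.261760, so
  P(actual fire | detector, burnt toast) = 0.261760 / 0.758416 ≈ 0.345

Pr(actual fire | detector, burnt toast) ≈ 0.345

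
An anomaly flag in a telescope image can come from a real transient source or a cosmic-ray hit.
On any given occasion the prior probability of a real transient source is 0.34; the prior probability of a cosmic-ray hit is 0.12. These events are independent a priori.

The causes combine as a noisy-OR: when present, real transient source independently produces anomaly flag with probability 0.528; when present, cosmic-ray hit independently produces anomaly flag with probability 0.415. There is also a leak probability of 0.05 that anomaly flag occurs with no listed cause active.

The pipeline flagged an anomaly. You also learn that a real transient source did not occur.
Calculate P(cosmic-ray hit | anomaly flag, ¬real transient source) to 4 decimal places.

P(cosmic-ray hit | anomaly flag, ¬real transient source) ≈ 0.5478

Under noisy-OR, P(anomaly flag | causes) = 1 − (1−0.05)·∏(1−qᵢ) over the active causes.
Enumerate both values of cosmic-ray hit and weight by the priors:
  P(anomaly flag | ¬real transient source) = 0.05·0.88 + 0.44425·0.12
        = 0.044000 + 0.053310 = 0.097310
Configurations with cosmic-ray hit contribute 0.053310, so
  P(cosmic-ray hit | anomaly flag, ¬real transient source) = 0.053310 / 0.097310 ≈ 0.5478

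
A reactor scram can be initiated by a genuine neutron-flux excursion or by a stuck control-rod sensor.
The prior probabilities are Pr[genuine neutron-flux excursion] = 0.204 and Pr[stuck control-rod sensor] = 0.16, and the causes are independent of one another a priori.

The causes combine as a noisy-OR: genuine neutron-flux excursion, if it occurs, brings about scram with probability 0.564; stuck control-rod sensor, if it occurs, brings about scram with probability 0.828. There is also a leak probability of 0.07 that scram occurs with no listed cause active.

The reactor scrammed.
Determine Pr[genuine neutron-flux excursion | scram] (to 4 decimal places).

Pr[genuine neutron-flux excursion | scram] ≈ 0.4623

Under noisy-OR, P(scram | causes) = 1 − (1−0.07)·∏(1−qᵢ) over the active causes.
Weight on genuine neutron-flux excursion=true, given the evidence: 0.101877 + 0.030364 = 0.132241
Normalizer over all consistent configurations: 0.07·0.796·0.84 + 0.84004·0.796·0.16 + 0.59452·0.204·0.84 + 0.930257·0.204·0.16 = 0.286033
P(genuine neutron-flux excursion | scram) = 0.132241/0.286033 ≈ 0.4623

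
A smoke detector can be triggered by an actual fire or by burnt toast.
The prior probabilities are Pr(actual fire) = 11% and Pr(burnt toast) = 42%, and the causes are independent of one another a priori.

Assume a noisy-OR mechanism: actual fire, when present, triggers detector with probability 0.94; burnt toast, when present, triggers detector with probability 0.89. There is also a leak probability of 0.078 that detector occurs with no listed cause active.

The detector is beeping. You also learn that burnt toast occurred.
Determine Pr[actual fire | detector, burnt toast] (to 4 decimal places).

Under noisy-OR, P(detector | causes) = 1 − (1−0.078)·∏(1−qᵢ) over the active causes.
P(detector | burnt toast) = 0.89858*0.89 + 0.993915*0.11 = 0.799736 + 0.109331 = 0.909067
Restricting to configurations with actual fire present: 0.993915*0.11 = 0.109331.
Hence the posterior is 0.109331/0.909067 ≈ 0.1203.

Pr[actual fire | detector, burnt toast] ≈ 0.1203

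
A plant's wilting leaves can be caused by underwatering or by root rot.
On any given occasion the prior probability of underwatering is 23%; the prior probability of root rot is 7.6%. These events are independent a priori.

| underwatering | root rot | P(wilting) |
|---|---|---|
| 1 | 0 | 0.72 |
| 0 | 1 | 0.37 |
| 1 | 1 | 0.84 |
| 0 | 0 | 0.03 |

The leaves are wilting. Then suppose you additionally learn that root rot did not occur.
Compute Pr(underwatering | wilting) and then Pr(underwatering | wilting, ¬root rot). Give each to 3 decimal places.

P(wilting) = 0.03*0.77*0.924 + 0.37*0.77*0.076 + 0.72*0.23*0.924 + 0.84*0.23*0.076 = 0.021344 + 0.021652 + 0.153014 + 0.014683 = 0.210693
Restricting to configurations with underwatering present: 0.153014 + 0.014683 = 0.167697.
Hence the posterior is 0.167697/0.210693 ≈ 0.796.

Now condition on the additional information:
By total probability over both values of underwatering:
  P(wilting | ¬root rot) = 0.03*0.77 + 0.72*0.23
        = 0.023100 + 0.165600 = 0.188700
The terms with underwatering present sum to 0.165600, so
  P(underwatering | wilting, ¬root rot) = 0.165600 / 0.188700 ≈ 0.878
Ruling out root rot raises the posterior on underwatering — the flip side of explaining away.

Pr(underwatering | wilting) ≈ 0.796; Pr(underwatering | wilting, ¬root rot) ≈ 0.878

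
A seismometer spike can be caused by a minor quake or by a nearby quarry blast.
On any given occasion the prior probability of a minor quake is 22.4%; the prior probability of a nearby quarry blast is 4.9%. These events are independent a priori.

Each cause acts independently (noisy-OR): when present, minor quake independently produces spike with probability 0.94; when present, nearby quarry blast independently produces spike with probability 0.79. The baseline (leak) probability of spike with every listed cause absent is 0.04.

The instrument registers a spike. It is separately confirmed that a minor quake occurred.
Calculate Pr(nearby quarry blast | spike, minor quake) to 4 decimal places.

Under noisy-OR, P(spike | causes) = 1 − (1−0.04)·∏(1−qᵢ) over the active causes.
P(spike | minor quake) = 0.9424·0.951 + 0.987904·0.049 = 0.896222 + 0.048407 = 0.944629
Restricting to configurations with nearby quarry blast present: 0.987904·0.049 = 0.048407.
So P(nearby quarry blast | spike, minor quake) = 0.048407/0.944629 ≈ 0.0512.

Pr(nearby quarry blast | spike, minor quake) ≈ 0.0512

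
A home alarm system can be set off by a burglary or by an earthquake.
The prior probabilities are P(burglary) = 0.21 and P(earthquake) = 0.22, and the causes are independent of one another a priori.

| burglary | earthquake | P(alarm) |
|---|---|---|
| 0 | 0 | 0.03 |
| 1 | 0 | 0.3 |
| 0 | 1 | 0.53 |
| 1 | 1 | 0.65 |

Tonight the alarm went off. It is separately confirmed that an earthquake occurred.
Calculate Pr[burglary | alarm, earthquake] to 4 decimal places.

Pr[burglary | alarm, earthquake] ≈ 0.2459

Numerator (weight on configurations with burglary): 0.65×0.21 = 0.136500
The normalizing constant is 0.53×0.79 + 0.65×0.21 = 0.555200
Posterior = 0.136500 / 0.555200 ≈ 0.2459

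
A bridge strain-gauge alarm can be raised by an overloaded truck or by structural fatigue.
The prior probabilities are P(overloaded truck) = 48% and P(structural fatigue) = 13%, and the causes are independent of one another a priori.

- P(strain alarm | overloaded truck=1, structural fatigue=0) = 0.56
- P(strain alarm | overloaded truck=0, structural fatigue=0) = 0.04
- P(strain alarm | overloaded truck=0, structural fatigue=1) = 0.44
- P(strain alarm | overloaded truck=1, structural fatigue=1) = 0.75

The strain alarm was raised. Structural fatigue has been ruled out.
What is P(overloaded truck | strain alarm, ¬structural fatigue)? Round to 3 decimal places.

P(overloaded truck | strain alarm, ¬structural fatigue) ≈ 0.928

P(strain alarm | ¬structural fatigue) = 0.04×0.52 + 0.56×0.48 = 0.020800 + 0.268800 = 0.289600
Of this, 0.268800 comes from 0.56×0.48 (the overloaded truck=true cases).
P(overloaded truck | strain alarm, ¬structural fatigue) = 0.268800 / 0.289600 ≈ 0.928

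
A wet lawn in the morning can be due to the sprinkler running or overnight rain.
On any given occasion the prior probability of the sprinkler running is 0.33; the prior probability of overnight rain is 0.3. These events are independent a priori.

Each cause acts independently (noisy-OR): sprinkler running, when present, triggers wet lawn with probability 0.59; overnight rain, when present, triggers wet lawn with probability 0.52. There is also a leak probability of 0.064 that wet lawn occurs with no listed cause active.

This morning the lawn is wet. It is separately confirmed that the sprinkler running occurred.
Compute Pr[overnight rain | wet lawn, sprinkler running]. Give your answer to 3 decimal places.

Under noisy-OR, P(wet lawn | causes) = 1 − (1−0.064)·∏(1−qᵢ) over the active causes.
P(wet lawn | sprinkler running) = 0.61624×0.7 + 0.815795×0.3 = 0.431368 + 0.244738 = 0.676106
Of this, 0.244738 comes from 0.815795×0.3 (the overnight rain=true cases).
So P(overnight rain | wet lawn, sprinkler running) = 0.244738/0.676106 ≈ 0.362.

Pr[overnight rain | wet lawn, sprinkler running] ≈ 0.362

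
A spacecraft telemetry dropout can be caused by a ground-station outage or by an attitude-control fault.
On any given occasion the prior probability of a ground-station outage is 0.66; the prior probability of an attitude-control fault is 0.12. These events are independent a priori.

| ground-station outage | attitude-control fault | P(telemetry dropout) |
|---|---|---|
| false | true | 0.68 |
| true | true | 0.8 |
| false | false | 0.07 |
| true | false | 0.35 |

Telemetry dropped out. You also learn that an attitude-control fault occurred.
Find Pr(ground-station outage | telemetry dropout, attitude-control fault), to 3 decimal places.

Pr(ground-station outage | telemetry dropout, attitude-control fault) ≈ 0.695

By total probability over both values of ground-station outage:
  P(telemetry dropout | attitude-control fault) = 0.68*0.34 + 0.8*0.66
        = 0.231200 + 0.528000 = 0.759200
Keeping only the ground-station outage-present terms gives 0.528000, so
  P(ground-station outage | telemetry dropout, attitude-control fault) = 0.528000 / 0.759200 ≈ 0.695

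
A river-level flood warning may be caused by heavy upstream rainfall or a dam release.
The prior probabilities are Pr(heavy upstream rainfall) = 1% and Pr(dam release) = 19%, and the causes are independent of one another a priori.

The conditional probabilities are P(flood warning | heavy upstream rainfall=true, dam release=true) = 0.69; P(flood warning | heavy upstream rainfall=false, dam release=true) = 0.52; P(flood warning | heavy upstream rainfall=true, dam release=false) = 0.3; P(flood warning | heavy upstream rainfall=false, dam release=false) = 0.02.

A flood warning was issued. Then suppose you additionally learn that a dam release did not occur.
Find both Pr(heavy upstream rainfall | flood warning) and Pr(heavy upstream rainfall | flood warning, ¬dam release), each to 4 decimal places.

Enumerate the 4 (heavy upstream rainfall, dam release) configurations and weight by the priors:
  P(flood warning) = 0.02·0.99·0.81 + 0.52·0.99·0.19 + 0.3·0.01·0.81 + 0.69·0.01·0.19
        = 0.016038 + 0.097812 + 0.002430 + 0.001311 = 0.117591
Keeping only the heavy upstream rainfall-present terms gives 0.003741, so
  P(heavy upstream rainfall | flood warning) = 0.003741 / 0.117591 ≈ 0.0318

Now also conditioning on dam release≠true:
P(flood warning | ¬dam release) = 0.02*0.99 + 0.3*0.01 = 0.019800 + 0.003000 = 0.022800
Of this, 0.003000 comes from 0.3*0.01 (the heavy upstream rainfall=true cases).
So P(heavy upstream rainfall | flood warning, ¬dam release) = 0.003000/0.022800 ≈ 0.1316.

Pr(heavy upstream rainfall | flood warning) ≈ 0.0318; Pr(heavy upstream rainfall | flood warning, ¬dam release) ≈ 0.1316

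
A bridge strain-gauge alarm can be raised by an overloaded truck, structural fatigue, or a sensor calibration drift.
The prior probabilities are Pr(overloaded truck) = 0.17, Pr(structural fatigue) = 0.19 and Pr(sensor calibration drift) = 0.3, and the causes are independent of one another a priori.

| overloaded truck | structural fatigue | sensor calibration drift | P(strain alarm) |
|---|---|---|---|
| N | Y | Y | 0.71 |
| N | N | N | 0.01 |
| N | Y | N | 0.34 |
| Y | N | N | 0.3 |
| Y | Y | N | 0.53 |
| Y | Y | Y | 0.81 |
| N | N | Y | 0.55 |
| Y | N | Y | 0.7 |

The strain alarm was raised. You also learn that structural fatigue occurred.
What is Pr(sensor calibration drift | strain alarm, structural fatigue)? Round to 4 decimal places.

P(strain alarm | structural fatigue) = 0.34·0.83·0.7 + 0.71·0.83·0.3 + 0.53·0.17·0.7 + 0.81·0.17·0.3 = 0.197540 + 0.176790 + 0.063070 + 0.041310 = 0.478710
Restricting to configurations with sensor calibration drift present: 0.176790 + 0.041310 = 0.218100.
Hence the posterior is 0.218100/0.478710 ≈ 0.4556.

Pr(sensor calibration drift | strain alarm, structural fatigue) ≈ 0.4556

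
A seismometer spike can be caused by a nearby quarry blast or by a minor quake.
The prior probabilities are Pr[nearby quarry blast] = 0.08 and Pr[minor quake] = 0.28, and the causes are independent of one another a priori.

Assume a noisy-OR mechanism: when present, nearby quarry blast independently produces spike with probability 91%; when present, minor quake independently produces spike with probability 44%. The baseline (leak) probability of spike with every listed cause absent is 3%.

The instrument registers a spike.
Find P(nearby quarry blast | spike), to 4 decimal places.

Under noisy-OR, P(spike | causes) = 1 − (1−0.03)·∏(1−qᵢ) over the active causes.
For the numerator, keep only nearby quarry blast=true terms: 0.052572 + 0.021305 = 0.073877
Denominator P(spike): 0.03·0.92·0.72 + 0.4568·0.92·0.28 + 0.9127·0.08·0.72 + 0.951112·0.08·0.28 = 0.211421
P(nearby quarry blast | spike) = 0.073877/0.211421 ≈ 0.3494

P(nearby quarry blast | spike) ≈ 0.3494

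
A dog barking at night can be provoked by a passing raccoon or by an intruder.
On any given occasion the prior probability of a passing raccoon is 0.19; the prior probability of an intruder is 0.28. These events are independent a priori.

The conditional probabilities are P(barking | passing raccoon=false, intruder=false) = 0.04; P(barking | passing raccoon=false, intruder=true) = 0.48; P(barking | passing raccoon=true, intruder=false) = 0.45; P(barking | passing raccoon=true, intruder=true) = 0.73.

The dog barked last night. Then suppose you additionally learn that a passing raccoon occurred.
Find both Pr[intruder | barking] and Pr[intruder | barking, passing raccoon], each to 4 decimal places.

Pr[intruder | barking] ≈ 0.6350; Pr[intruder | barking, passing raccoon] ≈ 0.3868

Sum P(barking|·) weighted by the priors over the 4 (passing raccoon, intruder) configurations:
  P(barking) = 0.04×0.81×0.72 + 0.48×0.81×0.28 + 0.45×0.19×0.72 + 0.73×0.19×0.28
        = 0.023328 + 0.108864 + 0.061560 + 0.038836 = 0.232588
Keeping only the intruder-present terms gives 0.147700, so
  P(intruder | barking) = 0.147700 / 0.232588 ≈ 0.6350

With the extra evidence:
P(barking | passing raccoon) = 0.45·0.72 + 0.73·0.28 = 0.324000 + 0.204400 = 0.528400
Restricting to configurations with intruder present: 0.73·0.28 = 0.204400.
So P(intruder | barking, passing raccoon) = 0.204400/0.528400 ≈ 0.3868.
Conditioning on passing raccoon lowers the posterior on intruder: the classic explaining-away effect in a common-effect structure.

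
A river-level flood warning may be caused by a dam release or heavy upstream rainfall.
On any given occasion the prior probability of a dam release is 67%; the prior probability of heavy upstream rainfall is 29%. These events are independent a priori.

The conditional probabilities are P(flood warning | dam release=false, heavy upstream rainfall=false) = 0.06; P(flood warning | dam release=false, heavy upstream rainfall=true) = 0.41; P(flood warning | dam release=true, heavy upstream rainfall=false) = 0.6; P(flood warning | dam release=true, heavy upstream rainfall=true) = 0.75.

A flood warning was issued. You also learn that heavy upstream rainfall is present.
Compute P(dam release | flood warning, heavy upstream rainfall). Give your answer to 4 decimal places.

P(flood warning | heavy upstream rainfall) = 0.41*0.33 + 0.75*0.67 = 0.135300 + 0.502500 = 0.637800
Of this, 0.502500 comes from 0.75*0.67 (the dam release=true cases).
P(dam release | flood warning, heavy upstream rainfall) = 0.502500 / 0.637800 ≈ 0.7879

P(dam release | flood warning, heavy upstream rainfall) ≈ 0.7879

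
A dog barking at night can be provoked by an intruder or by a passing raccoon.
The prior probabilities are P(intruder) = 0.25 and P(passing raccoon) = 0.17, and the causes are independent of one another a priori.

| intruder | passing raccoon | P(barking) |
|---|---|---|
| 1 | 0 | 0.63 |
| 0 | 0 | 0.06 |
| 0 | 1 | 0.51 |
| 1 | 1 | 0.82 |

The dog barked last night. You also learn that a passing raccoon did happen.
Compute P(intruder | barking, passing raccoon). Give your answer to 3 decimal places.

P(intruder | barking, passing raccoon) ≈ 0.349

Sum P(barking|·) weighted by the priors over both values of intruder:
  P(barking | passing raccoon) = 0.51*0.75 + 0.82*0.25
        = 0.382500 + 0.205000 = 0.587500
Keeping only the intruder-present terms gives 0.205000, so
  P(intruder | barking, passing raccoon) = 0.205000 / 0.587500 ≈ 0.349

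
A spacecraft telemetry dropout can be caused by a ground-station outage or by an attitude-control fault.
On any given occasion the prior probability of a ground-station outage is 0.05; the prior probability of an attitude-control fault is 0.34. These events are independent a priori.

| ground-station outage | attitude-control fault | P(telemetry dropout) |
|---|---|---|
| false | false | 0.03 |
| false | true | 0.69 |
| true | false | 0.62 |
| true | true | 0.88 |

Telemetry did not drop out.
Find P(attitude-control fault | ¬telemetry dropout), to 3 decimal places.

Sum P(¬telemetry dropout|·) weighted by the priors over the 4 (ground-station outage, attitude-control fault) configurations:
  P(¬telemetry dropout) = 0.97·0.95·0.66 + 0.31·0.95·0.34 + 0.38·0.05·0.66 + 0.12·0.05·0.34
        = 0.608190 + 0.100130 + 0.012540 + 0.002040 = 0.722900
The terms with attitude-control fault present sum to 0.102170, so
  P(attitude-control fault | ¬telemetry dropout) = 0.102170 / 0.722900 ≈ 0.141

P(attitude-control fault | ¬telemetry dropout) ≈ 0.141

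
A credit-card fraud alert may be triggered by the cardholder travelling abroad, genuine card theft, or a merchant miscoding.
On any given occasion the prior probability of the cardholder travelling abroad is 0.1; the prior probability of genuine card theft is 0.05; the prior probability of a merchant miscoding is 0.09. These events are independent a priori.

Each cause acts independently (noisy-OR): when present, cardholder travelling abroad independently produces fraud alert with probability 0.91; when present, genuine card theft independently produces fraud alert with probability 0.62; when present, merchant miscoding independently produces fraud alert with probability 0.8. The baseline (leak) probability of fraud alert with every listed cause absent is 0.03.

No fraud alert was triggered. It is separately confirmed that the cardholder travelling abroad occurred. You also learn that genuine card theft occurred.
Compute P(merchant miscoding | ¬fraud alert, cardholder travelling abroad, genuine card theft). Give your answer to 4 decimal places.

P(merchant miscoding | ¬fraud alert, cardholder travelling abroad, genuine card theft) ≈ 0.0194

Under noisy-OR, P(fraud alert | causes) = 1 − (1−0.03)·∏(1−qᵢ) over the active causes.
For the numerator, keep only merchant miscoding=true terms: 0.006635·0.09 = 0.000597
Denominator P(¬fraud alert | cardholder travelling abroad, genuine card theft): 0.033174·0.91 + 0.006635·0.09 = 0.030785
P(merchant miscoding | ¬fraud alert, cardholder travelling abroad, genuine card theft) = 0.000597/0.030785 ≈ 0.0194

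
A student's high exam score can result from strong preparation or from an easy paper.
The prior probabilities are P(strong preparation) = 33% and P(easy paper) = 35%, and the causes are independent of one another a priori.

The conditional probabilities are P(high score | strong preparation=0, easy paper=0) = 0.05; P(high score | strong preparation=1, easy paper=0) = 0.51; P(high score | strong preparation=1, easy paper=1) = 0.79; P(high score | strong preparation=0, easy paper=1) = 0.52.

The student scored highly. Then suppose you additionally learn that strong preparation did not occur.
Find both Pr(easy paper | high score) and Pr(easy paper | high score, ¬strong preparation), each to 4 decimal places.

P(high score) = 0.05×0.67×0.65 + 0.52×0.67×0.35 + 0.51×0.33×0.65 + 0.79×0.33×0.35 = 0.021775 + 0.121940 + 0.109395 + 0.091245 = 0.344355
The easy paper-present share is 0.121940 + 0.091245 = 0.213185.
Hence the posterior is 0.213185/0.344355 ≈ 0.6191.

With the extra evidence:
By total probability over both values of easy paper:
  P(high score | ¬strong preparation) = 0.05·0.65 + 0.52·0.35
        = 0.032500 + 0.182000 = 0.214500
Keeping only the easy paper-present terms gives 0.182000, so
  P(easy paper | high score, ¬strong preparation) = 0.182000 / 0.214500 ≈ 0.8485
With strong preparation excluded, easy paper must carry more of the explanatory weight for the high score.

Pr(easy paper | high score) ≈ 0.6191; Pr(easy paper | high score, ¬strong preparation) ≈ 0.8485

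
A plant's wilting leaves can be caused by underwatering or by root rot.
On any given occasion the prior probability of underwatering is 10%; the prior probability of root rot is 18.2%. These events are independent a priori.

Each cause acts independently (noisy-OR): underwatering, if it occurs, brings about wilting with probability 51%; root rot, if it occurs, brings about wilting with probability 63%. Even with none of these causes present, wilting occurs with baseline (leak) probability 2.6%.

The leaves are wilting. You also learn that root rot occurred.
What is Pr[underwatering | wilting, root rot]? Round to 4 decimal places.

Pr[underwatering | wilting, root rot] ≈ 0.1251

Under noisy-OR, P(wilting | causes) = 1 − (1−0.026)·∏(1−qᵢ) over the active causes.
P(wilting | root rot) = 0.63962×0.9 + 0.823414×0.1 = 0.575658 + 0.082341 = 0.657999
The underwatering-present share is 0.823414×0.1 = 0.082341.
Hence the posterior is 0.082341/0.657999 ≈ 0.1251.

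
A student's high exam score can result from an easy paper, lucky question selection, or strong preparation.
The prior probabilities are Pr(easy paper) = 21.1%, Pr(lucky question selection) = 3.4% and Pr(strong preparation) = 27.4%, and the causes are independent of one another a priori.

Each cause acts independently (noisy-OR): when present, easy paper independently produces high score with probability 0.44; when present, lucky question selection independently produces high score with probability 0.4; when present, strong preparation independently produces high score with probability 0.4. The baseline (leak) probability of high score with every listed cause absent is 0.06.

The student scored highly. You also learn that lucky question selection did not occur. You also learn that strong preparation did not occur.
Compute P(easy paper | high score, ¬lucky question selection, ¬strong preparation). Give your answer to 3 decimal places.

P(easy paper | high score, ¬lucky question selection, ¬strong preparation) ≈ 0.679

Under noisy-OR, P(high score | causes) = 1 − (1−0.06)·∏(1−qᵢ) over the active causes.
For the numerator, keep only easy paper=true terms: 0.4736×0.211 = 0.099930
Denominator P(high score | ¬lucky question selection, ¬strong preparation): 0.06×0.789 + 0.4736×0.211 = 0.147270
Posterior = 0.099930 / 0.147270 ≈ 0.679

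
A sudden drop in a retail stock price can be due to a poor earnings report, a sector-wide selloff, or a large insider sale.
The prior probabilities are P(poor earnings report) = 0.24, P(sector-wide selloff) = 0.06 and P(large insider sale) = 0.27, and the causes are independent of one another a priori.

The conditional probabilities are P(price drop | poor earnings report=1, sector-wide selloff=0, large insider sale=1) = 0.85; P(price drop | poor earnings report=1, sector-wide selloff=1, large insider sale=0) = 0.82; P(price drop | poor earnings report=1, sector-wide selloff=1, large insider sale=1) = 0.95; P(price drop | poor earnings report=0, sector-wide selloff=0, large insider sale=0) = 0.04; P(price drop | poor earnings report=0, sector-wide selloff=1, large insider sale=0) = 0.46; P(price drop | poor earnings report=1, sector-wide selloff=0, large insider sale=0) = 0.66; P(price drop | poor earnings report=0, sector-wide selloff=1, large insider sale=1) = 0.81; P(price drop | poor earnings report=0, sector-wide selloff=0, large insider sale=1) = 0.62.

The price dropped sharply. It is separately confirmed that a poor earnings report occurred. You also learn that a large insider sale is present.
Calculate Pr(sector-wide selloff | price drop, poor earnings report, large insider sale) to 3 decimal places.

By total probability over both values of sector-wide selloff:
  P(price drop | poor earnings report, large insider sale) = 0.85·0.94 + 0.95·0.06
        = 0.799000 + 0.057000 = 0.856000
The terms with sector-wide selloff present sum to 0.057000, so
  P(sector-wide selloff | price drop, poor earnings report, large insider sale) = 0.057000 / 0.856000 ≈ 0.067

Pr(sector-wide selloff | price drop, poor earnings report, large insider sale) ≈ 0.067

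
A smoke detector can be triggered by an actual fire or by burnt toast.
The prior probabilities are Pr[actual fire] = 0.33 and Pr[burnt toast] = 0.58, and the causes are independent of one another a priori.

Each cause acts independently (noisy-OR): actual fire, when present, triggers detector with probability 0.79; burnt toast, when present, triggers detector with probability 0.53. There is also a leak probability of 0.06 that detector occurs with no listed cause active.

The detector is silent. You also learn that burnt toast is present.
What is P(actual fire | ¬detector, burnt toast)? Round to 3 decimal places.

P(actual fire | ¬detector, burnt toast) ≈ 0.094

Under noisy-OR, P(detector | causes) = 1 − (1−0.06)·∏(1−qᵢ) over the active causes.
P(¬detector | burnt toast) = 0.4418·0.67 + 0.092778·0.33 = 0.296006 + 0.030617 = 0.326623
Restricting to configurations with actual fire present: 0.092778·0.33 = 0.030617.
P(actual fire | ¬detector, burnt toast) = 0.030617 / 0.326623 ≈ 0.094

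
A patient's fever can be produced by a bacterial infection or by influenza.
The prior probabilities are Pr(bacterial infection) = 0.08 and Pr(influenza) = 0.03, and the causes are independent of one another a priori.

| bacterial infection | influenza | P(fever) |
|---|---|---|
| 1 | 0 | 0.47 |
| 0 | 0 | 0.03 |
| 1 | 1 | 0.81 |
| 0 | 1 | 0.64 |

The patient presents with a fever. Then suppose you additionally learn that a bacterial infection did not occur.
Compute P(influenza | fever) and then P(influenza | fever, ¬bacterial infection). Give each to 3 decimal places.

P(influenza | fever) ≈ 0.237; P(influenza | fever, ¬bacterial infection) ≈ 0.398

Enumerate the 4 (bacterial infection, influenza) configurations and weight by the priors:
  P(fever) = 0.03*0.92*0.97 + 0.64*0.92*0.03 + 0.47*0.08*0.97 + 0.81*0.08*0.03
        = 0.026772 + 0.017664 + 0.036472 + 0.001944 = 0.082852
Keeping only the influenza-present terms gives 0.019608, so
  P(influenza | fever) = 0.019608 / 0.082852 ≈ 0.237

With the extra evidence:
For the numerator, keep only influenza=true terms: 0.64*0.03 = 0.019200
Denominator P(fever | ¬bacterial infection): 0.03*0.97 + 0.64*0.03 = 0.048300
Posterior = 0.019200 / 0.048300 ≈ 0.398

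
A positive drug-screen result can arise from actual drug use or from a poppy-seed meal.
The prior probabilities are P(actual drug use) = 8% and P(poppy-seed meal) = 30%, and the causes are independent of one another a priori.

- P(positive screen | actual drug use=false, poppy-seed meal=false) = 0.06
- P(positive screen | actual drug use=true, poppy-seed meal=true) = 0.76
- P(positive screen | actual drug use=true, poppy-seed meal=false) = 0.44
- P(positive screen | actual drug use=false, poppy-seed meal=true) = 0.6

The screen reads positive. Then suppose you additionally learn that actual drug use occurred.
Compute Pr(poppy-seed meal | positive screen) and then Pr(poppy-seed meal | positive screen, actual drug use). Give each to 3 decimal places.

Pr(poppy-seed meal | positive screen) ≈ 0.744; Pr(poppy-seed meal | positive screen, actual drug use) ≈ 0.425

Numerator (weight on configurations with poppy-seed meal): 0.165600 + 0.018240 = 0.183840
Denominator P(positive screen): 0.06×0.92×0.7 + 0.6×0.92×0.3 + 0.44×0.08×0.7 + 0.76×0.08×0.3 = 0.247120
Posterior = 0.183840 / 0.247120 ≈ 0.744

Now also conditioning on actual drug use=true:
Enumerate both values of poppy-seed meal and weight by the priors:
  P(positive screen | actual drug use) = 0.44*0.7 + 0.76*0.3
        = 0.308000 + 0.228000 = 0.536000
Keeping only the poppy-seed meal-present terms gives 0.228000, so
  P(poppy-seed meal | positive screen, actual drug use) = 0.228000 / 0.536000 ≈ 0.425
— actual drug use explains away the evidence for poppy-seed meal.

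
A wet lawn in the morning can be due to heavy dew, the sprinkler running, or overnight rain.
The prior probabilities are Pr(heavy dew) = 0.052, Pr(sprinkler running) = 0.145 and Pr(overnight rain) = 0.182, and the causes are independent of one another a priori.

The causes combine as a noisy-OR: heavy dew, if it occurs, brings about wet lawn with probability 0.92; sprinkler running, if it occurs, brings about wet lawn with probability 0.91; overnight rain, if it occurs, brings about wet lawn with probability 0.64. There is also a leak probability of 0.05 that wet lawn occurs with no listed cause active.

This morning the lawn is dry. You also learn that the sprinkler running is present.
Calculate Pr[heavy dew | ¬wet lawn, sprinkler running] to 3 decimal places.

Under noisy-OR, P(wet lawn | causes) = 1 − (1−0.05)·∏(1−qᵢ) over the active causes.
Enumerate the 4 (heavy dew, overnight rain) configurations and weight by the priors:
  P(¬wet lawn | sprinkler running) = 0.0855*0.948*0.818 + 0.03078*0.948*0.182 + 0.00684*0.052*0.818 + 0.002462*0.052*0.182
        = 0.066302 + 0.005311 + 0.000291 + 0.000023 = 0.071927
Configurations with heavy dew contribute 0.000314, so
  P(heavy dew | ¬wet lawn, sprinkler running) = 0.000314 / 0.071927 ≈ 0.004

Pr[heavy dew | ¬wet lawn, sprinkler running] ≈ 0.004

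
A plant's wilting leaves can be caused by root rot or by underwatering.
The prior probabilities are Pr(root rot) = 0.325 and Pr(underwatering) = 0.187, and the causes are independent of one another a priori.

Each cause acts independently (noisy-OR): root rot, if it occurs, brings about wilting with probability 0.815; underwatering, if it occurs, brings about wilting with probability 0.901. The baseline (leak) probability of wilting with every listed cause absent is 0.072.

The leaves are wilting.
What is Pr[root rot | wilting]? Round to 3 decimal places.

Under noisy-OR, P(wilting | causes) = 1 − (1−0.072)·∏(1−qᵢ) over the active causes.
P(wilting) = 0.072·0.675·0.813 + 0.908128·0.675·0.187 + 0.82832·0.325·0.813 + 0.983004·0.325·0.187 = 0.039512 + 0.114628 + 0.218863 + 0.059742 = 0.432745
The root rot-present share is 0.218863 + 0.059742 = 0.278605.
P(root rot | wilting) = 0.278605 / 0.432745 ≈ 0.644

Pr[root rot | wilting] ≈ 0.644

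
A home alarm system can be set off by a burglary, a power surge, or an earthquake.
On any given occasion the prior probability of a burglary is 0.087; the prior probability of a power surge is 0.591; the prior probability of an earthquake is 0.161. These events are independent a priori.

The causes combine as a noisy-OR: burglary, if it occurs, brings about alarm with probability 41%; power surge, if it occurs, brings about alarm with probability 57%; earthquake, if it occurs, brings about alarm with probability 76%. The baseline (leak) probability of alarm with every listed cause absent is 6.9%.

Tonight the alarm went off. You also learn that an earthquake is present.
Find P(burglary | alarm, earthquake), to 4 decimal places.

P(burglary | alarm, earthquake) ≈ 0.0926

Under noisy-OR, P(alarm | causes) = 1 − (1−0.069)·∏(1−qᵢ) over the active causes.
Numerator (weight on configurations with burglary): 0.030892 + 0.048502 = 0.079394
The normalizing constant is 0.77656·0.913·0.409 + 0.903921·0.913·0.591 + 0.86817·0.087·0.409 + 0.943313·0.087·0.591 = 0.857115
Posterior = 0.079394 / 0.857115 ≈ 0.0926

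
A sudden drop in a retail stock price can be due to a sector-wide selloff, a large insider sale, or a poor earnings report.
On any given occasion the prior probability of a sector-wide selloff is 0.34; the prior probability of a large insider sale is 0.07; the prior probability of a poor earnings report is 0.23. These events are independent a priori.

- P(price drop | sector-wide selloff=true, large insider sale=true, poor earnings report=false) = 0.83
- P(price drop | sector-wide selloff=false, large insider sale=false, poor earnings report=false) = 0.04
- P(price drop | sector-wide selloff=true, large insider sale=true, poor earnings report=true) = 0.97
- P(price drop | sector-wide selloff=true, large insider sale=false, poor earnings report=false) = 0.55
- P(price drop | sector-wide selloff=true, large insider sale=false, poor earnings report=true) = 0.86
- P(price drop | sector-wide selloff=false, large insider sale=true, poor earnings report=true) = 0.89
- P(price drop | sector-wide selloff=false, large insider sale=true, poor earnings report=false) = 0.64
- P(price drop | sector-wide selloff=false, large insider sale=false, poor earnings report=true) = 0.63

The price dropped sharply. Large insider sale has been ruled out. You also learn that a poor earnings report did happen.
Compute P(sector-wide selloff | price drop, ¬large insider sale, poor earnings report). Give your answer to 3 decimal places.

P(sector-wide selloff | price drop, ¬large insider sale, poor earnings report) ≈ 0.413

P(price drop | ¬large insider sale, poor earnings report) = 0.63*0.66 + 0.86*0.34 = 0.415800 + 0.292400 = 0.708200
The sector-wide selloff-present share is 0.86*0.34 = 0.292400.
Hence the posterior is 0.292400/0.708200 ≈ 0.413.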